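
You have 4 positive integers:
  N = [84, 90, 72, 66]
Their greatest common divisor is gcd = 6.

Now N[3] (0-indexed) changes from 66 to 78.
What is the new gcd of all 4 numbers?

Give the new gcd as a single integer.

Answer: 6

Derivation:
Numbers: [84, 90, 72, 66], gcd = 6
Change: index 3, 66 -> 78
gcd of the OTHER numbers (without index 3): gcd([84, 90, 72]) = 6
New gcd = gcd(g_others, new_val) = gcd(6, 78) = 6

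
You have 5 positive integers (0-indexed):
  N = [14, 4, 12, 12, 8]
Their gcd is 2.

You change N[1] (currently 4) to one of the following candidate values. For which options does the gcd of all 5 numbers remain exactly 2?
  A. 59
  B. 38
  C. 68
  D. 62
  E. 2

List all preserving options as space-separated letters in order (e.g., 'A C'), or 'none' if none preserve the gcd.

Old gcd = 2; gcd of others (without N[1]) = 2
New gcd for candidate v: gcd(2, v). Preserves old gcd iff gcd(2, v) = 2.
  Option A: v=59, gcd(2,59)=1 -> changes
  Option B: v=38, gcd(2,38)=2 -> preserves
  Option C: v=68, gcd(2,68)=2 -> preserves
  Option D: v=62, gcd(2,62)=2 -> preserves
  Option E: v=2, gcd(2,2)=2 -> preserves

Answer: B C D E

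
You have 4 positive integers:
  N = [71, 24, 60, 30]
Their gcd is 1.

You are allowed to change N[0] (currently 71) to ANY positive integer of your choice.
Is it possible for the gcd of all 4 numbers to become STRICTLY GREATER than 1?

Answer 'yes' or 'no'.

Current gcd = 1
gcd of all OTHER numbers (without N[0]=71): gcd([24, 60, 30]) = 6
The new gcd after any change is gcd(6, new_value).
This can be at most 6.
Since 6 > old gcd 1, the gcd CAN increase (e.g., set N[0] = 6).

Answer: yes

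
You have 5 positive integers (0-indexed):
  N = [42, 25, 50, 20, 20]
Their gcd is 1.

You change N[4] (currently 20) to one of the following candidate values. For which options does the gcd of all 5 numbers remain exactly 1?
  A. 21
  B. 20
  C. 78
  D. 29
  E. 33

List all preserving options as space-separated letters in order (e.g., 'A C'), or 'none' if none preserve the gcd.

Old gcd = 1; gcd of others (without N[4]) = 1
New gcd for candidate v: gcd(1, v). Preserves old gcd iff gcd(1, v) = 1.
  Option A: v=21, gcd(1,21)=1 -> preserves
  Option B: v=20, gcd(1,20)=1 -> preserves
  Option C: v=78, gcd(1,78)=1 -> preserves
  Option D: v=29, gcd(1,29)=1 -> preserves
  Option E: v=33, gcd(1,33)=1 -> preserves

Answer: A B C D E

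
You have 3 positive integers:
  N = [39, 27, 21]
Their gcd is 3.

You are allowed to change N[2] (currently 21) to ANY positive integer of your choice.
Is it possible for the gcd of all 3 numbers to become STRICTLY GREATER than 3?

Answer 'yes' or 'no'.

Answer: no

Derivation:
Current gcd = 3
gcd of all OTHER numbers (without N[2]=21): gcd([39, 27]) = 3
The new gcd after any change is gcd(3, new_value).
This can be at most 3.
Since 3 = old gcd 3, the gcd can only stay the same or decrease.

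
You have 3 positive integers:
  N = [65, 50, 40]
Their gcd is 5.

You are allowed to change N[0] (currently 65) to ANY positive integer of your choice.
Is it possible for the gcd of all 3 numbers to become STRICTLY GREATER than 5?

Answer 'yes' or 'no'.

Current gcd = 5
gcd of all OTHER numbers (without N[0]=65): gcd([50, 40]) = 10
The new gcd after any change is gcd(10, new_value).
This can be at most 10.
Since 10 > old gcd 5, the gcd CAN increase (e.g., set N[0] = 10).

Answer: yes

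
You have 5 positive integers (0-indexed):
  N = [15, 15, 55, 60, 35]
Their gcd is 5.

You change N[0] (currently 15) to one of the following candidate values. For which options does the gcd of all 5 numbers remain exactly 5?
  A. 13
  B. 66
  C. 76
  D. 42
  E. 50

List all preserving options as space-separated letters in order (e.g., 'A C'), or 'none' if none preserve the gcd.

Old gcd = 5; gcd of others (without N[0]) = 5
New gcd for candidate v: gcd(5, v). Preserves old gcd iff gcd(5, v) = 5.
  Option A: v=13, gcd(5,13)=1 -> changes
  Option B: v=66, gcd(5,66)=1 -> changes
  Option C: v=76, gcd(5,76)=1 -> changes
  Option D: v=42, gcd(5,42)=1 -> changes
  Option E: v=50, gcd(5,50)=5 -> preserves

Answer: E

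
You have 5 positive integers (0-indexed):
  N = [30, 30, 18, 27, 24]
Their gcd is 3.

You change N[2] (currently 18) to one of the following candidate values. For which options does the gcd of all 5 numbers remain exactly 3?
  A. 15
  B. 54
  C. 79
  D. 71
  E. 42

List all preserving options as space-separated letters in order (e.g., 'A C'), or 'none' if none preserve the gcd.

Old gcd = 3; gcd of others (without N[2]) = 3
New gcd for candidate v: gcd(3, v). Preserves old gcd iff gcd(3, v) = 3.
  Option A: v=15, gcd(3,15)=3 -> preserves
  Option B: v=54, gcd(3,54)=3 -> preserves
  Option C: v=79, gcd(3,79)=1 -> changes
  Option D: v=71, gcd(3,71)=1 -> changes
  Option E: v=42, gcd(3,42)=3 -> preserves

Answer: A B E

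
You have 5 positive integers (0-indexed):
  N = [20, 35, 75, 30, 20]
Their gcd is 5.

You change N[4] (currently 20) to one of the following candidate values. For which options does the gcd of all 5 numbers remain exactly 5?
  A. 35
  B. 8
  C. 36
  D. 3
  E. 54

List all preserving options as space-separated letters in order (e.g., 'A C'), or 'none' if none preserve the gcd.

Answer: A

Derivation:
Old gcd = 5; gcd of others (without N[4]) = 5
New gcd for candidate v: gcd(5, v). Preserves old gcd iff gcd(5, v) = 5.
  Option A: v=35, gcd(5,35)=5 -> preserves
  Option B: v=8, gcd(5,8)=1 -> changes
  Option C: v=36, gcd(5,36)=1 -> changes
  Option D: v=3, gcd(5,3)=1 -> changes
  Option E: v=54, gcd(5,54)=1 -> changes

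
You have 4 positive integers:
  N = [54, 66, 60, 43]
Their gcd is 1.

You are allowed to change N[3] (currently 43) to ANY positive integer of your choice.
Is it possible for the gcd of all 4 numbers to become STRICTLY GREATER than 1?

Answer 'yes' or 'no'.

Answer: yes

Derivation:
Current gcd = 1
gcd of all OTHER numbers (without N[3]=43): gcd([54, 66, 60]) = 6
The new gcd after any change is gcd(6, new_value).
This can be at most 6.
Since 6 > old gcd 1, the gcd CAN increase (e.g., set N[3] = 6).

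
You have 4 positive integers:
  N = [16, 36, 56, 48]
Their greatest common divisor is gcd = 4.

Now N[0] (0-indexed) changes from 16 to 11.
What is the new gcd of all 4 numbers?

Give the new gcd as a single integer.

Numbers: [16, 36, 56, 48], gcd = 4
Change: index 0, 16 -> 11
gcd of the OTHER numbers (without index 0): gcd([36, 56, 48]) = 4
New gcd = gcd(g_others, new_val) = gcd(4, 11) = 1

Answer: 1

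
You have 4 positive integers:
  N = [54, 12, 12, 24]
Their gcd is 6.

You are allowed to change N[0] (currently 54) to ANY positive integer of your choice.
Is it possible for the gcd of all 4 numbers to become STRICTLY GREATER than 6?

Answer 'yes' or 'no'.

Current gcd = 6
gcd of all OTHER numbers (without N[0]=54): gcd([12, 12, 24]) = 12
The new gcd after any change is gcd(12, new_value).
This can be at most 12.
Since 12 > old gcd 6, the gcd CAN increase (e.g., set N[0] = 12).

Answer: yes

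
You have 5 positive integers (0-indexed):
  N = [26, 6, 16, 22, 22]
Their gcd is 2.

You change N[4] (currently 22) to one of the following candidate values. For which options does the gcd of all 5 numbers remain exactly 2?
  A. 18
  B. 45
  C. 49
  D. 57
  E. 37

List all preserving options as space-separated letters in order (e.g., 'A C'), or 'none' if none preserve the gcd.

Old gcd = 2; gcd of others (without N[4]) = 2
New gcd for candidate v: gcd(2, v). Preserves old gcd iff gcd(2, v) = 2.
  Option A: v=18, gcd(2,18)=2 -> preserves
  Option B: v=45, gcd(2,45)=1 -> changes
  Option C: v=49, gcd(2,49)=1 -> changes
  Option D: v=57, gcd(2,57)=1 -> changes
  Option E: v=37, gcd(2,37)=1 -> changes

Answer: A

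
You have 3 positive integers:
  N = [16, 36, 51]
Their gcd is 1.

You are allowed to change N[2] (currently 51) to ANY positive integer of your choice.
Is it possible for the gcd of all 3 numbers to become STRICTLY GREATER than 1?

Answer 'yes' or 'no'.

Current gcd = 1
gcd of all OTHER numbers (without N[2]=51): gcd([16, 36]) = 4
The new gcd after any change is gcd(4, new_value).
This can be at most 4.
Since 4 > old gcd 1, the gcd CAN increase (e.g., set N[2] = 4).

Answer: yes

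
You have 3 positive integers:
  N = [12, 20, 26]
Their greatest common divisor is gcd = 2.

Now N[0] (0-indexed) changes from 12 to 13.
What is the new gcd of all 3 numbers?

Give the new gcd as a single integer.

Answer: 1

Derivation:
Numbers: [12, 20, 26], gcd = 2
Change: index 0, 12 -> 13
gcd of the OTHER numbers (without index 0): gcd([20, 26]) = 2
New gcd = gcd(g_others, new_val) = gcd(2, 13) = 1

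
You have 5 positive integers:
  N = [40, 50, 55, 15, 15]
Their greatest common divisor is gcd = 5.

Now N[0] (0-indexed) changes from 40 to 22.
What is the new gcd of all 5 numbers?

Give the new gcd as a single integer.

Answer: 1

Derivation:
Numbers: [40, 50, 55, 15, 15], gcd = 5
Change: index 0, 40 -> 22
gcd of the OTHER numbers (without index 0): gcd([50, 55, 15, 15]) = 5
New gcd = gcd(g_others, new_val) = gcd(5, 22) = 1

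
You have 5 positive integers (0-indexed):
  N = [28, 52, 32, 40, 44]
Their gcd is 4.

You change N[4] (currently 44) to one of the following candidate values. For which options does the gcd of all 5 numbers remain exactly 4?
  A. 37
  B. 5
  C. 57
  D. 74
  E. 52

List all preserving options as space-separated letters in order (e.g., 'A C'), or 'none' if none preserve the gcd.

Old gcd = 4; gcd of others (without N[4]) = 4
New gcd for candidate v: gcd(4, v). Preserves old gcd iff gcd(4, v) = 4.
  Option A: v=37, gcd(4,37)=1 -> changes
  Option B: v=5, gcd(4,5)=1 -> changes
  Option C: v=57, gcd(4,57)=1 -> changes
  Option D: v=74, gcd(4,74)=2 -> changes
  Option E: v=52, gcd(4,52)=4 -> preserves

Answer: E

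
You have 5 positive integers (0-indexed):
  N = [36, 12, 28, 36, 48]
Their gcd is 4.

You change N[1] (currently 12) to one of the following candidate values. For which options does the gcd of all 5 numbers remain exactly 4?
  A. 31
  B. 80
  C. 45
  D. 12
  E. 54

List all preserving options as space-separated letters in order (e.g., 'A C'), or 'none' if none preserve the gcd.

Answer: B D

Derivation:
Old gcd = 4; gcd of others (without N[1]) = 4
New gcd for candidate v: gcd(4, v). Preserves old gcd iff gcd(4, v) = 4.
  Option A: v=31, gcd(4,31)=1 -> changes
  Option B: v=80, gcd(4,80)=4 -> preserves
  Option C: v=45, gcd(4,45)=1 -> changes
  Option D: v=12, gcd(4,12)=4 -> preserves
  Option E: v=54, gcd(4,54)=2 -> changes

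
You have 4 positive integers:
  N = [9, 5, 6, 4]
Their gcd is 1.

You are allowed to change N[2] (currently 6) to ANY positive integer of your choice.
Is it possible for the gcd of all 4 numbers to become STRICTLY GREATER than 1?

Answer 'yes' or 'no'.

Current gcd = 1
gcd of all OTHER numbers (without N[2]=6): gcd([9, 5, 4]) = 1
The new gcd after any change is gcd(1, new_value).
This can be at most 1.
Since 1 = old gcd 1, the gcd can only stay the same or decrease.

Answer: no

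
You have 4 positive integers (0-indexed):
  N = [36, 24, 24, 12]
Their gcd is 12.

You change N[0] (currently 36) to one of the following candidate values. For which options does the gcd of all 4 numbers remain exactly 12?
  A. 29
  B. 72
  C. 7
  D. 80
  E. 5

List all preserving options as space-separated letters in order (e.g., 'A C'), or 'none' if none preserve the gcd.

Answer: B

Derivation:
Old gcd = 12; gcd of others (without N[0]) = 12
New gcd for candidate v: gcd(12, v). Preserves old gcd iff gcd(12, v) = 12.
  Option A: v=29, gcd(12,29)=1 -> changes
  Option B: v=72, gcd(12,72)=12 -> preserves
  Option C: v=7, gcd(12,7)=1 -> changes
  Option D: v=80, gcd(12,80)=4 -> changes
  Option E: v=5, gcd(12,5)=1 -> changes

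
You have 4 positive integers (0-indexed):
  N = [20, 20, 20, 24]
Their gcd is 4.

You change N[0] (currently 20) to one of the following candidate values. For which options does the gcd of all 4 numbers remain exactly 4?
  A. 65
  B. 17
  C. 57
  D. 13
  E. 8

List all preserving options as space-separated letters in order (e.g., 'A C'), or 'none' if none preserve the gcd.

Old gcd = 4; gcd of others (without N[0]) = 4
New gcd for candidate v: gcd(4, v). Preserves old gcd iff gcd(4, v) = 4.
  Option A: v=65, gcd(4,65)=1 -> changes
  Option B: v=17, gcd(4,17)=1 -> changes
  Option C: v=57, gcd(4,57)=1 -> changes
  Option D: v=13, gcd(4,13)=1 -> changes
  Option E: v=8, gcd(4,8)=4 -> preserves

Answer: E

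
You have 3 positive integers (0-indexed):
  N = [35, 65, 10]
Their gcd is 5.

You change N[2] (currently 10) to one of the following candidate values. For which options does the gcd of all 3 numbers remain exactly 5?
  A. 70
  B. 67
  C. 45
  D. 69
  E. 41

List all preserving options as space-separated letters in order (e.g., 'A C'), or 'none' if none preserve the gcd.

Answer: A C

Derivation:
Old gcd = 5; gcd of others (without N[2]) = 5
New gcd for candidate v: gcd(5, v). Preserves old gcd iff gcd(5, v) = 5.
  Option A: v=70, gcd(5,70)=5 -> preserves
  Option B: v=67, gcd(5,67)=1 -> changes
  Option C: v=45, gcd(5,45)=5 -> preserves
  Option D: v=69, gcd(5,69)=1 -> changes
  Option E: v=41, gcd(5,41)=1 -> changes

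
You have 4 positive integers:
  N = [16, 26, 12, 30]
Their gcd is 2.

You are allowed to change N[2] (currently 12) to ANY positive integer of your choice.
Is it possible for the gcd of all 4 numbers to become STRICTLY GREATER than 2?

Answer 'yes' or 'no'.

Current gcd = 2
gcd of all OTHER numbers (without N[2]=12): gcd([16, 26, 30]) = 2
The new gcd after any change is gcd(2, new_value).
This can be at most 2.
Since 2 = old gcd 2, the gcd can only stay the same or decrease.

Answer: no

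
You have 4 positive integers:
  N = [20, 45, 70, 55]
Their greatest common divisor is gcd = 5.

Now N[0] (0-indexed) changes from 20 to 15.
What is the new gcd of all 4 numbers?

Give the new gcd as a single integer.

Numbers: [20, 45, 70, 55], gcd = 5
Change: index 0, 20 -> 15
gcd of the OTHER numbers (without index 0): gcd([45, 70, 55]) = 5
New gcd = gcd(g_others, new_val) = gcd(5, 15) = 5

Answer: 5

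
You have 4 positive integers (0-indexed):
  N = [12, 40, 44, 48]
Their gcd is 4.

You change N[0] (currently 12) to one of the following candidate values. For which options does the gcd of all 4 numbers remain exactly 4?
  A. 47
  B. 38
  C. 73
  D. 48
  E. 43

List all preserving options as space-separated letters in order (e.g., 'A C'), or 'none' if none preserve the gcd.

Answer: D

Derivation:
Old gcd = 4; gcd of others (without N[0]) = 4
New gcd for candidate v: gcd(4, v). Preserves old gcd iff gcd(4, v) = 4.
  Option A: v=47, gcd(4,47)=1 -> changes
  Option B: v=38, gcd(4,38)=2 -> changes
  Option C: v=73, gcd(4,73)=1 -> changes
  Option D: v=48, gcd(4,48)=4 -> preserves
  Option E: v=43, gcd(4,43)=1 -> changes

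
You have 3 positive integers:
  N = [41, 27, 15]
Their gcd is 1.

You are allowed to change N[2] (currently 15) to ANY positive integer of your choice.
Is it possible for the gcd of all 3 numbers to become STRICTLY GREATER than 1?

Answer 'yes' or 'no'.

Current gcd = 1
gcd of all OTHER numbers (without N[2]=15): gcd([41, 27]) = 1
The new gcd after any change is gcd(1, new_value).
This can be at most 1.
Since 1 = old gcd 1, the gcd can only stay the same or decrease.

Answer: no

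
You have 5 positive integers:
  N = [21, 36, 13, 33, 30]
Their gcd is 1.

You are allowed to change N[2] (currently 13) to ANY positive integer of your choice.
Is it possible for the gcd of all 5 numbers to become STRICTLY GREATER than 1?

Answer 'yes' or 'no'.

Current gcd = 1
gcd of all OTHER numbers (without N[2]=13): gcd([21, 36, 33, 30]) = 3
The new gcd after any change is gcd(3, new_value).
This can be at most 3.
Since 3 > old gcd 1, the gcd CAN increase (e.g., set N[2] = 3).

Answer: yes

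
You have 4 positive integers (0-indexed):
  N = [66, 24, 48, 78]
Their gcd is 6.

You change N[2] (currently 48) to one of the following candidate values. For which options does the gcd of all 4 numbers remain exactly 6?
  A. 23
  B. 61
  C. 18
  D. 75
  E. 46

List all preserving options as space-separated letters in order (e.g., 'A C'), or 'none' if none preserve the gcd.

Answer: C

Derivation:
Old gcd = 6; gcd of others (without N[2]) = 6
New gcd for candidate v: gcd(6, v). Preserves old gcd iff gcd(6, v) = 6.
  Option A: v=23, gcd(6,23)=1 -> changes
  Option B: v=61, gcd(6,61)=1 -> changes
  Option C: v=18, gcd(6,18)=6 -> preserves
  Option D: v=75, gcd(6,75)=3 -> changes
  Option E: v=46, gcd(6,46)=2 -> changes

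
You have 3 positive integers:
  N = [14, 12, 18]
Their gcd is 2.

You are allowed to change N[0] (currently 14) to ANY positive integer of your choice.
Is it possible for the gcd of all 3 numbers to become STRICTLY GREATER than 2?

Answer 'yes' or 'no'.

Current gcd = 2
gcd of all OTHER numbers (without N[0]=14): gcd([12, 18]) = 6
The new gcd after any change is gcd(6, new_value).
This can be at most 6.
Since 6 > old gcd 2, the gcd CAN increase (e.g., set N[0] = 6).

Answer: yes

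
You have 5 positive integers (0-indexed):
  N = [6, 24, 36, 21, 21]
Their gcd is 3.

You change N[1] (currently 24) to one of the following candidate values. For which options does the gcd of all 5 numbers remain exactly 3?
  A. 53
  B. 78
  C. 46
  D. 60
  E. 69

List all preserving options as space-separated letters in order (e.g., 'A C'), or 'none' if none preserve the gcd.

Old gcd = 3; gcd of others (without N[1]) = 3
New gcd for candidate v: gcd(3, v). Preserves old gcd iff gcd(3, v) = 3.
  Option A: v=53, gcd(3,53)=1 -> changes
  Option B: v=78, gcd(3,78)=3 -> preserves
  Option C: v=46, gcd(3,46)=1 -> changes
  Option D: v=60, gcd(3,60)=3 -> preserves
  Option E: v=69, gcd(3,69)=3 -> preserves

Answer: B D E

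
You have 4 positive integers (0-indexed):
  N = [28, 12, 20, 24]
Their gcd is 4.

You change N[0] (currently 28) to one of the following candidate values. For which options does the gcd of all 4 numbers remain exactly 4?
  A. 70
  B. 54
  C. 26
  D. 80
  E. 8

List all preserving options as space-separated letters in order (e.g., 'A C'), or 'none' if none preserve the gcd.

Old gcd = 4; gcd of others (without N[0]) = 4
New gcd for candidate v: gcd(4, v). Preserves old gcd iff gcd(4, v) = 4.
  Option A: v=70, gcd(4,70)=2 -> changes
  Option B: v=54, gcd(4,54)=2 -> changes
  Option C: v=26, gcd(4,26)=2 -> changes
  Option D: v=80, gcd(4,80)=4 -> preserves
  Option E: v=8, gcd(4,8)=4 -> preserves

Answer: D E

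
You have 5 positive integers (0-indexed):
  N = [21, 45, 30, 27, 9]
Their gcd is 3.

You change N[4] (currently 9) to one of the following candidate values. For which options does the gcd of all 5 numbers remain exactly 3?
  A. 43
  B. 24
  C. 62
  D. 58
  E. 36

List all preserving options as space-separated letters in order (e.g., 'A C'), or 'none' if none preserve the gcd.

Old gcd = 3; gcd of others (without N[4]) = 3
New gcd for candidate v: gcd(3, v). Preserves old gcd iff gcd(3, v) = 3.
  Option A: v=43, gcd(3,43)=1 -> changes
  Option B: v=24, gcd(3,24)=3 -> preserves
  Option C: v=62, gcd(3,62)=1 -> changes
  Option D: v=58, gcd(3,58)=1 -> changes
  Option E: v=36, gcd(3,36)=3 -> preserves

Answer: B E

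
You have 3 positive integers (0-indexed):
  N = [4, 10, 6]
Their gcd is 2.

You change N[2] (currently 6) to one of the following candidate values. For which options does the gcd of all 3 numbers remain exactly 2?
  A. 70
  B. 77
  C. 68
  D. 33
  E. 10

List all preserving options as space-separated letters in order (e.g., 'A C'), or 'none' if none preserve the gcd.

Old gcd = 2; gcd of others (without N[2]) = 2
New gcd for candidate v: gcd(2, v). Preserves old gcd iff gcd(2, v) = 2.
  Option A: v=70, gcd(2,70)=2 -> preserves
  Option B: v=77, gcd(2,77)=1 -> changes
  Option C: v=68, gcd(2,68)=2 -> preserves
  Option D: v=33, gcd(2,33)=1 -> changes
  Option E: v=10, gcd(2,10)=2 -> preserves

Answer: A C E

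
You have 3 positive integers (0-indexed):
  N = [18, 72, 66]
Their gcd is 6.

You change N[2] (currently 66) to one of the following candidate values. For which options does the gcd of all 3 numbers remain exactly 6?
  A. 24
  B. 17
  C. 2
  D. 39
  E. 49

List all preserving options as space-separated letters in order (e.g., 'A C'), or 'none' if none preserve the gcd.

Old gcd = 6; gcd of others (without N[2]) = 18
New gcd for candidate v: gcd(18, v). Preserves old gcd iff gcd(18, v) = 6.
  Option A: v=24, gcd(18,24)=6 -> preserves
  Option B: v=17, gcd(18,17)=1 -> changes
  Option C: v=2, gcd(18,2)=2 -> changes
  Option D: v=39, gcd(18,39)=3 -> changes
  Option E: v=49, gcd(18,49)=1 -> changes

Answer: A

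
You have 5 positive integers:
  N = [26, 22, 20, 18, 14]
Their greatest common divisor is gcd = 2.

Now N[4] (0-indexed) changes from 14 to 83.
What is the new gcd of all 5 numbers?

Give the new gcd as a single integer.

Numbers: [26, 22, 20, 18, 14], gcd = 2
Change: index 4, 14 -> 83
gcd of the OTHER numbers (without index 4): gcd([26, 22, 20, 18]) = 2
New gcd = gcd(g_others, new_val) = gcd(2, 83) = 1

Answer: 1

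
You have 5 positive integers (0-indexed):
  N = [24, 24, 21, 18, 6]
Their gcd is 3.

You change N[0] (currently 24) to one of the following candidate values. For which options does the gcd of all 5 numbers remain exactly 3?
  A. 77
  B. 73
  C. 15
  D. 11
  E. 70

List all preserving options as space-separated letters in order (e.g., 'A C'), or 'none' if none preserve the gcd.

Old gcd = 3; gcd of others (without N[0]) = 3
New gcd for candidate v: gcd(3, v). Preserves old gcd iff gcd(3, v) = 3.
  Option A: v=77, gcd(3,77)=1 -> changes
  Option B: v=73, gcd(3,73)=1 -> changes
  Option C: v=15, gcd(3,15)=3 -> preserves
  Option D: v=11, gcd(3,11)=1 -> changes
  Option E: v=70, gcd(3,70)=1 -> changes

Answer: C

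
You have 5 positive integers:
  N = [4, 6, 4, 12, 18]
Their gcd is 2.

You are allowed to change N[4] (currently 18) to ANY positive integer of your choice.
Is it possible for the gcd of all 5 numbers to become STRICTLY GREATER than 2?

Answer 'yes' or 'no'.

Answer: no

Derivation:
Current gcd = 2
gcd of all OTHER numbers (without N[4]=18): gcd([4, 6, 4, 12]) = 2
The new gcd after any change is gcd(2, new_value).
This can be at most 2.
Since 2 = old gcd 2, the gcd can only stay the same or decrease.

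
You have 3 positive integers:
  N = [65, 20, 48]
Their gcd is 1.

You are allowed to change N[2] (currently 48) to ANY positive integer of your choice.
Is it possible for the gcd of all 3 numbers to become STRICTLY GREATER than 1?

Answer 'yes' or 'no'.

Answer: yes

Derivation:
Current gcd = 1
gcd of all OTHER numbers (without N[2]=48): gcd([65, 20]) = 5
The new gcd after any change is gcd(5, new_value).
This can be at most 5.
Since 5 > old gcd 1, the gcd CAN increase (e.g., set N[2] = 5).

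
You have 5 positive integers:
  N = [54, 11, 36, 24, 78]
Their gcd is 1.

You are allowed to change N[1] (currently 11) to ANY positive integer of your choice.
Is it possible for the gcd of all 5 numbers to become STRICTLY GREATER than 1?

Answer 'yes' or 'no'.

Current gcd = 1
gcd of all OTHER numbers (without N[1]=11): gcd([54, 36, 24, 78]) = 6
The new gcd after any change is gcd(6, new_value).
This can be at most 6.
Since 6 > old gcd 1, the gcd CAN increase (e.g., set N[1] = 6).

Answer: yes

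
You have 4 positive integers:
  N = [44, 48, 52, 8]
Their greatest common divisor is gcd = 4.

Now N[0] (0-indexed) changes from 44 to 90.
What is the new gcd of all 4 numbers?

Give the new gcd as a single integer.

Numbers: [44, 48, 52, 8], gcd = 4
Change: index 0, 44 -> 90
gcd of the OTHER numbers (without index 0): gcd([48, 52, 8]) = 4
New gcd = gcd(g_others, new_val) = gcd(4, 90) = 2

Answer: 2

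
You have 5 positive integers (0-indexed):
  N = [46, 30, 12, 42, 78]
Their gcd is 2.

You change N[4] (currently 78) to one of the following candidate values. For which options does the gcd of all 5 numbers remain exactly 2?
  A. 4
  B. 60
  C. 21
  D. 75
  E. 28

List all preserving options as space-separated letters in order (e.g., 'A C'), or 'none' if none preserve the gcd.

Answer: A B E

Derivation:
Old gcd = 2; gcd of others (without N[4]) = 2
New gcd for candidate v: gcd(2, v). Preserves old gcd iff gcd(2, v) = 2.
  Option A: v=4, gcd(2,4)=2 -> preserves
  Option B: v=60, gcd(2,60)=2 -> preserves
  Option C: v=21, gcd(2,21)=1 -> changes
  Option D: v=75, gcd(2,75)=1 -> changes
  Option E: v=28, gcd(2,28)=2 -> preserves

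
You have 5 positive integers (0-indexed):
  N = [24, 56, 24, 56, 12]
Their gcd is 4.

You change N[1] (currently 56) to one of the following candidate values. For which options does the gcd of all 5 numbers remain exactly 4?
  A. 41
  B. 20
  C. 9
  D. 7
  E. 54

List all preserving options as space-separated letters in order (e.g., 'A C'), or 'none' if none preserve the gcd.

Old gcd = 4; gcd of others (without N[1]) = 4
New gcd for candidate v: gcd(4, v). Preserves old gcd iff gcd(4, v) = 4.
  Option A: v=41, gcd(4,41)=1 -> changes
  Option B: v=20, gcd(4,20)=4 -> preserves
  Option C: v=9, gcd(4,9)=1 -> changes
  Option D: v=7, gcd(4,7)=1 -> changes
  Option E: v=54, gcd(4,54)=2 -> changes

Answer: B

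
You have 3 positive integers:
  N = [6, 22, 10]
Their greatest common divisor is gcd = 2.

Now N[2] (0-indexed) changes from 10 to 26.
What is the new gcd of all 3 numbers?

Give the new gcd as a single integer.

Answer: 2

Derivation:
Numbers: [6, 22, 10], gcd = 2
Change: index 2, 10 -> 26
gcd of the OTHER numbers (without index 2): gcd([6, 22]) = 2
New gcd = gcd(g_others, new_val) = gcd(2, 26) = 2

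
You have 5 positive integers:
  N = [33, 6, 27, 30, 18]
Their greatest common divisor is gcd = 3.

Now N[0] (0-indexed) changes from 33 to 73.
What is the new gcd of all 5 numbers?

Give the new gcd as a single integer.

Numbers: [33, 6, 27, 30, 18], gcd = 3
Change: index 0, 33 -> 73
gcd of the OTHER numbers (without index 0): gcd([6, 27, 30, 18]) = 3
New gcd = gcd(g_others, new_val) = gcd(3, 73) = 1

Answer: 1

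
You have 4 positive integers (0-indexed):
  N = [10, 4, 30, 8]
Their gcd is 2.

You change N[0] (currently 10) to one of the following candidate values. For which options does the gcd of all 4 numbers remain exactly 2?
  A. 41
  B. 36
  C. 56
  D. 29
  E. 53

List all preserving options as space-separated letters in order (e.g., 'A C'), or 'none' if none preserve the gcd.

Answer: B C

Derivation:
Old gcd = 2; gcd of others (without N[0]) = 2
New gcd for candidate v: gcd(2, v). Preserves old gcd iff gcd(2, v) = 2.
  Option A: v=41, gcd(2,41)=1 -> changes
  Option B: v=36, gcd(2,36)=2 -> preserves
  Option C: v=56, gcd(2,56)=2 -> preserves
  Option D: v=29, gcd(2,29)=1 -> changes
  Option E: v=53, gcd(2,53)=1 -> changes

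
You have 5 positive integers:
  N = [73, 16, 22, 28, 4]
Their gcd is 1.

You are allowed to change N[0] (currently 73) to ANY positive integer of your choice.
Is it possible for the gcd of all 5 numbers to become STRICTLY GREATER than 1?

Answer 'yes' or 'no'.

Answer: yes

Derivation:
Current gcd = 1
gcd of all OTHER numbers (without N[0]=73): gcd([16, 22, 28, 4]) = 2
The new gcd after any change is gcd(2, new_value).
This can be at most 2.
Since 2 > old gcd 1, the gcd CAN increase (e.g., set N[0] = 2).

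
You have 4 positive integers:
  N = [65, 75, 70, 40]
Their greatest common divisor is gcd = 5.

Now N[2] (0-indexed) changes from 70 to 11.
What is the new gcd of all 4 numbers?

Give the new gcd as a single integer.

Numbers: [65, 75, 70, 40], gcd = 5
Change: index 2, 70 -> 11
gcd of the OTHER numbers (without index 2): gcd([65, 75, 40]) = 5
New gcd = gcd(g_others, new_val) = gcd(5, 11) = 1

Answer: 1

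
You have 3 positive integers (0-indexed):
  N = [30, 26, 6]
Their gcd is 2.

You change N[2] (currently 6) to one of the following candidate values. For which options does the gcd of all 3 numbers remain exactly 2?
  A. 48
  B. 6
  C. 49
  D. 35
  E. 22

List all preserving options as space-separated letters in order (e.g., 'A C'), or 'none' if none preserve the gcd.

Answer: A B E

Derivation:
Old gcd = 2; gcd of others (without N[2]) = 2
New gcd for candidate v: gcd(2, v). Preserves old gcd iff gcd(2, v) = 2.
  Option A: v=48, gcd(2,48)=2 -> preserves
  Option B: v=6, gcd(2,6)=2 -> preserves
  Option C: v=49, gcd(2,49)=1 -> changes
  Option D: v=35, gcd(2,35)=1 -> changes
  Option E: v=22, gcd(2,22)=2 -> preserves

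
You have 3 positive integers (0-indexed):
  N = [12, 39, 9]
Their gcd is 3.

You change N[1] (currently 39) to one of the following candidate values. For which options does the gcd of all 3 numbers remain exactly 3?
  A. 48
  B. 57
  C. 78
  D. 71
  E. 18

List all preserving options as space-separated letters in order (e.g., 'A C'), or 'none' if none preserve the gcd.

Answer: A B C E

Derivation:
Old gcd = 3; gcd of others (without N[1]) = 3
New gcd for candidate v: gcd(3, v). Preserves old gcd iff gcd(3, v) = 3.
  Option A: v=48, gcd(3,48)=3 -> preserves
  Option B: v=57, gcd(3,57)=3 -> preserves
  Option C: v=78, gcd(3,78)=3 -> preserves
  Option D: v=71, gcd(3,71)=1 -> changes
  Option E: v=18, gcd(3,18)=3 -> preserves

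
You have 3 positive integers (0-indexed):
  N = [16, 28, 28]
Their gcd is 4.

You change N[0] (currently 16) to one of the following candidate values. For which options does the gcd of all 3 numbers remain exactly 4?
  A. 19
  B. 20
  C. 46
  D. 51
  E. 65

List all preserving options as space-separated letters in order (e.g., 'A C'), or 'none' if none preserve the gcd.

Old gcd = 4; gcd of others (without N[0]) = 28
New gcd for candidate v: gcd(28, v). Preserves old gcd iff gcd(28, v) = 4.
  Option A: v=19, gcd(28,19)=1 -> changes
  Option B: v=20, gcd(28,20)=4 -> preserves
  Option C: v=46, gcd(28,46)=2 -> changes
  Option D: v=51, gcd(28,51)=1 -> changes
  Option E: v=65, gcd(28,65)=1 -> changes

Answer: B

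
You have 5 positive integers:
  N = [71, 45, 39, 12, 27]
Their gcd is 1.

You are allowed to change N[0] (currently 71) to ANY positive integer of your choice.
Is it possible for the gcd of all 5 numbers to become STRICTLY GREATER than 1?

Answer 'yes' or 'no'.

Current gcd = 1
gcd of all OTHER numbers (without N[0]=71): gcd([45, 39, 12, 27]) = 3
The new gcd after any change is gcd(3, new_value).
This can be at most 3.
Since 3 > old gcd 1, the gcd CAN increase (e.g., set N[0] = 3).

Answer: yes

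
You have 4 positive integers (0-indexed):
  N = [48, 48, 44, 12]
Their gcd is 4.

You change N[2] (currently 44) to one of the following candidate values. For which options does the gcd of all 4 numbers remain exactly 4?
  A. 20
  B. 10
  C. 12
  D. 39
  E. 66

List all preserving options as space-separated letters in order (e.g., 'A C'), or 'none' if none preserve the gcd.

Answer: A

Derivation:
Old gcd = 4; gcd of others (without N[2]) = 12
New gcd for candidate v: gcd(12, v). Preserves old gcd iff gcd(12, v) = 4.
  Option A: v=20, gcd(12,20)=4 -> preserves
  Option B: v=10, gcd(12,10)=2 -> changes
  Option C: v=12, gcd(12,12)=12 -> changes
  Option D: v=39, gcd(12,39)=3 -> changes
  Option E: v=66, gcd(12,66)=6 -> changes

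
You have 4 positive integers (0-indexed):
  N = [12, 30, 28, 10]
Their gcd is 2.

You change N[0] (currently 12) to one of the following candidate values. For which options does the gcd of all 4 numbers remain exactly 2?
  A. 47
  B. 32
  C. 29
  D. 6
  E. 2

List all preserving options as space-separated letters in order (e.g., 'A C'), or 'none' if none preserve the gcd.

Old gcd = 2; gcd of others (without N[0]) = 2
New gcd for candidate v: gcd(2, v). Preserves old gcd iff gcd(2, v) = 2.
  Option A: v=47, gcd(2,47)=1 -> changes
  Option B: v=32, gcd(2,32)=2 -> preserves
  Option C: v=29, gcd(2,29)=1 -> changes
  Option D: v=6, gcd(2,6)=2 -> preserves
  Option E: v=2, gcd(2,2)=2 -> preserves

Answer: B D E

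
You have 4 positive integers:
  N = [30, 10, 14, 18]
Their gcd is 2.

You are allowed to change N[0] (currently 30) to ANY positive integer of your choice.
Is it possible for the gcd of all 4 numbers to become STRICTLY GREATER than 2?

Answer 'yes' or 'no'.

Current gcd = 2
gcd of all OTHER numbers (without N[0]=30): gcd([10, 14, 18]) = 2
The new gcd after any change is gcd(2, new_value).
This can be at most 2.
Since 2 = old gcd 2, the gcd can only stay the same or decrease.

Answer: no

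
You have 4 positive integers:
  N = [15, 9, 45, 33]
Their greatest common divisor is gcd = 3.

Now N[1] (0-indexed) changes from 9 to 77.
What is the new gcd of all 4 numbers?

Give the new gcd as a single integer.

Answer: 1

Derivation:
Numbers: [15, 9, 45, 33], gcd = 3
Change: index 1, 9 -> 77
gcd of the OTHER numbers (without index 1): gcd([15, 45, 33]) = 3
New gcd = gcd(g_others, new_val) = gcd(3, 77) = 1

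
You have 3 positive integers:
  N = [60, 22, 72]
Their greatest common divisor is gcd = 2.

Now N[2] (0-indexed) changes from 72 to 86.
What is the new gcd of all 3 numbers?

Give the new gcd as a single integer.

Answer: 2

Derivation:
Numbers: [60, 22, 72], gcd = 2
Change: index 2, 72 -> 86
gcd of the OTHER numbers (without index 2): gcd([60, 22]) = 2
New gcd = gcd(g_others, new_val) = gcd(2, 86) = 2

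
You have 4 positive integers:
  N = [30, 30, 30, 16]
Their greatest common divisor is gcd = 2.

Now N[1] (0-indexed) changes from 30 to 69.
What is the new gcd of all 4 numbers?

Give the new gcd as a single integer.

Numbers: [30, 30, 30, 16], gcd = 2
Change: index 1, 30 -> 69
gcd of the OTHER numbers (without index 1): gcd([30, 30, 16]) = 2
New gcd = gcd(g_others, new_val) = gcd(2, 69) = 1

Answer: 1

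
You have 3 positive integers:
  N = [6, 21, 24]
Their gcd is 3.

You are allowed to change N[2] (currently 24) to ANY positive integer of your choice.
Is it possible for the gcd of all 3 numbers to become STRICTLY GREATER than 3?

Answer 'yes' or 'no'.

Answer: no

Derivation:
Current gcd = 3
gcd of all OTHER numbers (without N[2]=24): gcd([6, 21]) = 3
The new gcd after any change is gcd(3, new_value).
This can be at most 3.
Since 3 = old gcd 3, the gcd can only stay the same or decrease.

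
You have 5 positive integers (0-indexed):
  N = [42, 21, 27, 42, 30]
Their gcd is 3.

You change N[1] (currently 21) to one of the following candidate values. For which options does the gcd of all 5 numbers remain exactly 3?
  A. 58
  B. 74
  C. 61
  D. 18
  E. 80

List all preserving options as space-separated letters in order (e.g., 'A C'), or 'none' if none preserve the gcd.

Old gcd = 3; gcd of others (without N[1]) = 3
New gcd for candidate v: gcd(3, v). Preserves old gcd iff gcd(3, v) = 3.
  Option A: v=58, gcd(3,58)=1 -> changes
  Option B: v=74, gcd(3,74)=1 -> changes
  Option C: v=61, gcd(3,61)=1 -> changes
  Option D: v=18, gcd(3,18)=3 -> preserves
  Option E: v=80, gcd(3,80)=1 -> changes

Answer: D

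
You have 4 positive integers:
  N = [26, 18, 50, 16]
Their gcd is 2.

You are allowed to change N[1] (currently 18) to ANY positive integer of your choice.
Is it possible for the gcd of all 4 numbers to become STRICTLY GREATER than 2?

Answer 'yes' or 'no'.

Answer: no

Derivation:
Current gcd = 2
gcd of all OTHER numbers (without N[1]=18): gcd([26, 50, 16]) = 2
The new gcd after any change is gcd(2, new_value).
This can be at most 2.
Since 2 = old gcd 2, the gcd can only stay the same or decrease.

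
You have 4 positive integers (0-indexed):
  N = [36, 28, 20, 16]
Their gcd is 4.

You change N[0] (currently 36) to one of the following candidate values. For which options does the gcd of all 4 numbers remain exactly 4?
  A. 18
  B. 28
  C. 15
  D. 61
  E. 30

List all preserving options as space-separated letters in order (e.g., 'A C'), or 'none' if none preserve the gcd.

Answer: B

Derivation:
Old gcd = 4; gcd of others (without N[0]) = 4
New gcd for candidate v: gcd(4, v). Preserves old gcd iff gcd(4, v) = 4.
  Option A: v=18, gcd(4,18)=2 -> changes
  Option B: v=28, gcd(4,28)=4 -> preserves
  Option C: v=15, gcd(4,15)=1 -> changes
  Option D: v=61, gcd(4,61)=1 -> changes
  Option E: v=30, gcd(4,30)=2 -> changes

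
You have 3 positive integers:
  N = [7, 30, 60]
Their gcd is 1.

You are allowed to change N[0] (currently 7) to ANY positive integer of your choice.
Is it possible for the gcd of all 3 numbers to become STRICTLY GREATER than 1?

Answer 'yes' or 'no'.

Current gcd = 1
gcd of all OTHER numbers (without N[0]=7): gcd([30, 60]) = 30
The new gcd after any change is gcd(30, new_value).
This can be at most 30.
Since 30 > old gcd 1, the gcd CAN increase (e.g., set N[0] = 30).

Answer: yes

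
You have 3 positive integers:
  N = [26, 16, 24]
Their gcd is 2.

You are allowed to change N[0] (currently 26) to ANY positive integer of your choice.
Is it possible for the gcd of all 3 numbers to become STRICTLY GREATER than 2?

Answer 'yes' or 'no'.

Current gcd = 2
gcd of all OTHER numbers (without N[0]=26): gcd([16, 24]) = 8
The new gcd after any change is gcd(8, new_value).
This can be at most 8.
Since 8 > old gcd 2, the gcd CAN increase (e.g., set N[0] = 8).

Answer: yes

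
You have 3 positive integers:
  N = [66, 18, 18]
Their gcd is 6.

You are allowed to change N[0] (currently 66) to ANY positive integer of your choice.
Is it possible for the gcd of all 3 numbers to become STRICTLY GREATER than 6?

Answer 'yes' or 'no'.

Answer: yes

Derivation:
Current gcd = 6
gcd of all OTHER numbers (without N[0]=66): gcd([18, 18]) = 18
The new gcd after any change is gcd(18, new_value).
This can be at most 18.
Since 18 > old gcd 6, the gcd CAN increase (e.g., set N[0] = 18).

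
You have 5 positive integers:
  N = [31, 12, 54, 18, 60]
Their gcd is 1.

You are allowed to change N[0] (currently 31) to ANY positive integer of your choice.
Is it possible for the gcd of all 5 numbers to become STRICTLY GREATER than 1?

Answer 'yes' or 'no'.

Answer: yes

Derivation:
Current gcd = 1
gcd of all OTHER numbers (without N[0]=31): gcd([12, 54, 18, 60]) = 6
The new gcd after any change is gcd(6, new_value).
This can be at most 6.
Since 6 > old gcd 1, the gcd CAN increase (e.g., set N[0] = 6).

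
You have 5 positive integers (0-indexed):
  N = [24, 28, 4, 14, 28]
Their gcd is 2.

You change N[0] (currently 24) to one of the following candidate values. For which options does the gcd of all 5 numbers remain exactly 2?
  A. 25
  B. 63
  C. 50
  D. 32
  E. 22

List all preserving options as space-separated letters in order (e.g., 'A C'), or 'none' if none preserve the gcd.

Old gcd = 2; gcd of others (without N[0]) = 2
New gcd for candidate v: gcd(2, v). Preserves old gcd iff gcd(2, v) = 2.
  Option A: v=25, gcd(2,25)=1 -> changes
  Option B: v=63, gcd(2,63)=1 -> changes
  Option C: v=50, gcd(2,50)=2 -> preserves
  Option D: v=32, gcd(2,32)=2 -> preserves
  Option E: v=22, gcd(2,22)=2 -> preserves

Answer: C D E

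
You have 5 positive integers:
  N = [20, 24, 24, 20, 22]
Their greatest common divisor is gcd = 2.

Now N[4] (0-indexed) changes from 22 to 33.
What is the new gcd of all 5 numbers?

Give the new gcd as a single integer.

Numbers: [20, 24, 24, 20, 22], gcd = 2
Change: index 4, 22 -> 33
gcd of the OTHER numbers (without index 4): gcd([20, 24, 24, 20]) = 4
New gcd = gcd(g_others, new_val) = gcd(4, 33) = 1

Answer: 1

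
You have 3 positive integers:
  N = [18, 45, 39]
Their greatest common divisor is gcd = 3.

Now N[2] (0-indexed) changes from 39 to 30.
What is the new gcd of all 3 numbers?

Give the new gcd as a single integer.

Answer: 3

Derivation:
Numbers: [18, 45, 39], gcd = 3
Change: index 2, 39 -> 30
gcd of the OTHER numbers (without index 2): gcd([18, 45]) = 9
New gcd = gcd(g_others, new_val) = gcd(9, 30) = 3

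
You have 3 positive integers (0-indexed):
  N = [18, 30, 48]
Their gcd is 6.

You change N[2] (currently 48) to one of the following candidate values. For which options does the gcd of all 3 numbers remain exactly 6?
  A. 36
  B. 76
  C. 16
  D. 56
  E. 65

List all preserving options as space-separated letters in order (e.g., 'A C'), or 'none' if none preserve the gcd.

Old gcd = 6; gcd of others (without N[2]) = 6
New gcd for candidate v: gcd(6, v). Preserves old gcd iff gcd(6, v) = 6.
  Option A: v=36, gcd(6,36)=6 -> preserves
  Option B: v=76, gcd(6,76)=2 -> changes
  Option C: v=16, gcd(6,16)=2 -> changes
  Option D: v=56, gcd(6,56)=2 -> changes
  Option E: v=65, gcd(6,65)=1 -> changes

Answer: A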